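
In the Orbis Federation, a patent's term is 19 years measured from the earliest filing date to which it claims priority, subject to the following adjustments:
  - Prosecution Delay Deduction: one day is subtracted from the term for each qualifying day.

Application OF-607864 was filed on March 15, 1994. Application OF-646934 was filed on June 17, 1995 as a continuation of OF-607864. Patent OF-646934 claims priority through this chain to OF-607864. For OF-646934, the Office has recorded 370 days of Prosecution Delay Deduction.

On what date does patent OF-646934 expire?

2012-03-10

Earliest priority filing: 15 March 1994.
Base term: 15 March 1994 + 19 years → 15 March 2013.
Prosecution Delay Deduction: −370 days → 10 March 2012.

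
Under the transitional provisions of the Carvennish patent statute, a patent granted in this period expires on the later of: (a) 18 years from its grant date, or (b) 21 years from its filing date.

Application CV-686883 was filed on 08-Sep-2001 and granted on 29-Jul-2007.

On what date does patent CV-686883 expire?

(a) grant + 18 years → 29 July 2025.
(b) filing + 21 years → 8 September 2022.
Later of the two: 29 July 2025.

2025-07-29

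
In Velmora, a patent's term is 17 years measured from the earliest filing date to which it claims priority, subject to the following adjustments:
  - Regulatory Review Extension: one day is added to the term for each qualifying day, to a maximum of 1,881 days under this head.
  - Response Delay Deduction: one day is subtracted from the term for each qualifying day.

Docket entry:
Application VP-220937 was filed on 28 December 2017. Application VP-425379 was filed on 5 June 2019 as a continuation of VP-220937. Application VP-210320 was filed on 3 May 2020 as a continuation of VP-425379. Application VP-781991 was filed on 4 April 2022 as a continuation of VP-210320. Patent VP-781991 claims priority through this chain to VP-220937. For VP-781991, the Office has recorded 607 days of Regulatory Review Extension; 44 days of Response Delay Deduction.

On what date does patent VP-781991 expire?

Earliest priority filing: 28 December 2017.
Base term: 28 December 2017 + 17 years → 28 December 2034.
Regulatory Review Extension: 607 days (within the 1881-day cap) → +607 days → 26 August 2036.
Response Delay Deduction: −44 days → 13 July 2036.

July 13, 2036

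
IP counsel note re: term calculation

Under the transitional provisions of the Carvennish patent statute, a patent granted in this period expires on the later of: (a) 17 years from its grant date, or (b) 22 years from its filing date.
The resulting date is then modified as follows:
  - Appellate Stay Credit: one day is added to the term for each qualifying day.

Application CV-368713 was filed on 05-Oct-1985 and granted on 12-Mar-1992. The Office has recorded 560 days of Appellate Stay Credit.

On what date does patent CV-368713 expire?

2010-09-23

(a) grant + 17 years → 12 March 2009.
(b) filing + 22 years → 5 October 2007.
Later of the two: 12 March 2009.
Appellate Stay Credit: +560 days → 23 September 2010.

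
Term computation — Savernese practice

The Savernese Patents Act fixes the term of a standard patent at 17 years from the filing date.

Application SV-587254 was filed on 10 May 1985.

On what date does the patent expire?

2002-05-10

Filing date + 17 years → 10 May 2002.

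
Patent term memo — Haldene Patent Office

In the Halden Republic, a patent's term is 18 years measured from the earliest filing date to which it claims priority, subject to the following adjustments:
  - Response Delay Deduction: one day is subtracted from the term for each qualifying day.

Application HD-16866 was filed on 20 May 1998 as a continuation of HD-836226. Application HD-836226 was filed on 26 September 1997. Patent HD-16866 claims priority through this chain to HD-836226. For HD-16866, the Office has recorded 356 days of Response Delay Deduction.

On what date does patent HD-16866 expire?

October 5, 2014

Earliest priority filing: 26 September 1997.
Base term: 26 September 1997 + 18 years → 26 September 2015.
Response Delay Deduction: −356 days → 5 October 2014.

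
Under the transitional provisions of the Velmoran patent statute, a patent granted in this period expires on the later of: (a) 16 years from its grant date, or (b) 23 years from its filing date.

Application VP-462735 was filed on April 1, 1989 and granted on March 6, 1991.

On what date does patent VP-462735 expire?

(a) grant + 16 years → 6 March 2007.
(b) filing + 23 years → 1 April 2012.
Later of the two: 1 April 2012.

April 1, 2012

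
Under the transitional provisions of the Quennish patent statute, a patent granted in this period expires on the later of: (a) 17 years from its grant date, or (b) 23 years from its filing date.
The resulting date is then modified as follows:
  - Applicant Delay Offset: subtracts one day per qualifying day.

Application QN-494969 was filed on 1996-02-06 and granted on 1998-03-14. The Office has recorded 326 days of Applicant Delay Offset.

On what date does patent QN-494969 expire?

March 17, 2018

(a) grant + 17 years → 14 March 2015.
(b) filing + 23 years → 6 February 2019.
Later of the two: 6 February 2019.
Applicant Delay Offset: −326 days → 17 March 2018.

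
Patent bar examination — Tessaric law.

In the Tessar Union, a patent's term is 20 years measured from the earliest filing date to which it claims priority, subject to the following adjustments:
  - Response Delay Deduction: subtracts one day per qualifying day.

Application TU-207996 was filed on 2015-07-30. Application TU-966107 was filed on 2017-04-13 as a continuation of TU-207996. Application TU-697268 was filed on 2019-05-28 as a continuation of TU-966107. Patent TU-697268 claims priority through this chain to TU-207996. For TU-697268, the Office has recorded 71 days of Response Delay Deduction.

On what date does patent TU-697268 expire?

May 20, 2035

Earliest priority filing: 30 July 2015.
Base term: 30 July 2015 + 20 years → 30 July 2035.
Response Delay Deduction: −71 days → 20 May 2035.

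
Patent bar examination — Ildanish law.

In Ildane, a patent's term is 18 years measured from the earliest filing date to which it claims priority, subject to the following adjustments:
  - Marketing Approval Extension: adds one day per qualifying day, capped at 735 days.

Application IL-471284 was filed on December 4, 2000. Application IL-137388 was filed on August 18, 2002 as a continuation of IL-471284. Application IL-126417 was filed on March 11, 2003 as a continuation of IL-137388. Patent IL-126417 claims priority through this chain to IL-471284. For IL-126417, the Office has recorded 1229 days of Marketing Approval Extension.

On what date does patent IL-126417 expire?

Earliest priority filing: 4 December 2000.
Base term: 4 December 2000 + 18 years → 4 December 2018.
Marketing Approval Extension: 1229 days claimed exceeds the 735-day cap, so +735 days → 8 December 2020.

2020-12-08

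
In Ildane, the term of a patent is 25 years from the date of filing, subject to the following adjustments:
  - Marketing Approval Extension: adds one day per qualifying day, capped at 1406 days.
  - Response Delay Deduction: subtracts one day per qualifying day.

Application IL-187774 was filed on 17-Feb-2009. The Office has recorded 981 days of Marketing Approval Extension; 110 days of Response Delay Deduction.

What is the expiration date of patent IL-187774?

Base term: filing date + 25 years → 17 February 2034.
Marketing Approval Extension: 981 days (within the 1406-day cap) → +981 days → 25 October 2036.
Response Delay Deduction: −110 days → 7 July 2036.

2036-07-07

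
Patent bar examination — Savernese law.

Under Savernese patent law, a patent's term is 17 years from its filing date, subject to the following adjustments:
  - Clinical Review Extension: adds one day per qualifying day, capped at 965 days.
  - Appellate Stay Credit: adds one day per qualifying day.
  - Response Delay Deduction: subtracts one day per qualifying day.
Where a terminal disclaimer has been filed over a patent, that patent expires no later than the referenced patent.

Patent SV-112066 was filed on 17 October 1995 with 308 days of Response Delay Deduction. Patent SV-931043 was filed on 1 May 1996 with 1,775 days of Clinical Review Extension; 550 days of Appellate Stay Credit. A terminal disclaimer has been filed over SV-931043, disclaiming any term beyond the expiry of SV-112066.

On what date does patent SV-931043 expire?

Natural term of SV-931043:
  Base: filing + 17 years → 1 May 2013.
  Clinical Review Extension: 1775 days claimed exceeds the 965-day cap, so +965 days → 22 December 2015.
  Appellate Stay Credit: +550 days → 24 June 2017.
Expiry of referenced patent SV-112066:
  Base: filing + 17 years → 17 October 2012.
  Response Delay Deduction: −308 days → 14 December 2011.
Terminal disclaimer: SV-931043 expires on the earlier of 24 June 2017 and 14 December 2011.

2011-12-14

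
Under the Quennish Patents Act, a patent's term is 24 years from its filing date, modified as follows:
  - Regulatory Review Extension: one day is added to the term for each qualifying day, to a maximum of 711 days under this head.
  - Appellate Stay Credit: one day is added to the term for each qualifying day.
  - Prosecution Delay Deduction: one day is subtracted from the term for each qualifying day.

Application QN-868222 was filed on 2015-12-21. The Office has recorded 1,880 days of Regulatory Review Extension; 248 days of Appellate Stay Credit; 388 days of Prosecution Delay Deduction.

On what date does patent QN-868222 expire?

2041-07-14

Base term: filing date + 24 years → 21 December 2039.
Regulatory Review Extension: 1880 days claimed exceeds the 711-day cap, so +711 days → 1 December 2041.
Appellate Stay Credit: +248 days → 6 August 2042.
Prosecution Delay Deduction: −388 days → 14 July 2041.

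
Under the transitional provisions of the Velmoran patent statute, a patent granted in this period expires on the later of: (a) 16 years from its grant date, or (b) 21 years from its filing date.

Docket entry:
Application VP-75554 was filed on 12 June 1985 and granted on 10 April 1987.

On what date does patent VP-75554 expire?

(a) grant + 16 years → 10 April 2003.
(b) filing + 21 years → 12 June 2006.
Later of the two: 12 June 2006.

June 12, 2006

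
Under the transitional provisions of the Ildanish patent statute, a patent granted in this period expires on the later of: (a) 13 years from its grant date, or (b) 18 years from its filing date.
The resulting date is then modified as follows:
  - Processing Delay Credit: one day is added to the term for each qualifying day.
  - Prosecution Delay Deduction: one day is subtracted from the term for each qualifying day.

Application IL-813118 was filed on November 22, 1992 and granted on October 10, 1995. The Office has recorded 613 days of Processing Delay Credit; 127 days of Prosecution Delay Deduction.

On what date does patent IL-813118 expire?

(a) grant + 13 years → 10 October 2008.
(b) filing + 18 years → 22 November 2010.
Later of the two: 22 November 2010.
Processing Delay Credit: +613 days → 27 July 2012.
Prosecution Delay Deduction: −127 days → 22 March 2012.

March 22, 2012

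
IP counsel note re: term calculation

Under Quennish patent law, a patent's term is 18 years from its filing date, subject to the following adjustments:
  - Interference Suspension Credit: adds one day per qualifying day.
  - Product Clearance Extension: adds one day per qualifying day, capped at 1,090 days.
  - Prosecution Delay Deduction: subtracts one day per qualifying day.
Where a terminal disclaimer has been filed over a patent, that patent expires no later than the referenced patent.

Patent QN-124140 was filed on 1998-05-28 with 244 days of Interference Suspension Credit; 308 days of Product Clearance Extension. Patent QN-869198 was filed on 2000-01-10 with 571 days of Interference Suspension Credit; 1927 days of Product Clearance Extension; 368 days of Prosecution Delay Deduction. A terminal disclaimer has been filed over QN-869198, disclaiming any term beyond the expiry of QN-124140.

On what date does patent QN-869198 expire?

Natural term of QN-869198:
  Base: filing + 18 years → 10 January 2018.
  Interference Suspension Credit: +571 days → 4 August 2019.
  Product Clearance Extension: 1927 days claimed exceeds the 1090-day cap, so +1090 days → 29 July 2022.
  Prosecution Delay Deduction: −368 days → 26 July 2021.
Expiry of referenced patent QN-124140:
  Base: filing + 18 years → 28 May 2016.
  Interference Suspension Credit: +244 days → 27 January 2017.
  Product Clearance Extension: 308 days (within the 1090-day cap) → +308 days → 1 December 2017.
Terminal disclaimer: QN-869198 expires on the earlier of 26 July 2021 and 1 December 2017.

2017-12-01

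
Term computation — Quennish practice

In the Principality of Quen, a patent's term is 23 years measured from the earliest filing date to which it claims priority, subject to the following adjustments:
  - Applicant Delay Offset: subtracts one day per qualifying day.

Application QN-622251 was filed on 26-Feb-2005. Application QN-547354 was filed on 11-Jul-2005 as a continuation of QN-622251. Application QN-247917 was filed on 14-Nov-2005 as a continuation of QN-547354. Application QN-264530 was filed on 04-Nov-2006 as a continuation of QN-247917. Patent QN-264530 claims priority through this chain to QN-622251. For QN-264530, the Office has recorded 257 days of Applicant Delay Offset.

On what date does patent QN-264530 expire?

Earliest priority filing: 26 February 2005.
Base term: 26 February 2005 + 23 years → 26 February 2028.
Applicant Delay Offset: −257 days → 14 June 2027.

2027-06-14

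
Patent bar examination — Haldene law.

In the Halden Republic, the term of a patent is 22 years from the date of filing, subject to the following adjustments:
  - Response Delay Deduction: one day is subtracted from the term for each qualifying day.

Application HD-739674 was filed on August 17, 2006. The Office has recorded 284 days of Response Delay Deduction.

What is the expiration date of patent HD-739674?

Base term: filing date + 22 years → 17 August 2028.
Response Delay Deduction: −284 days → 7 November 2027.

November 7, 2027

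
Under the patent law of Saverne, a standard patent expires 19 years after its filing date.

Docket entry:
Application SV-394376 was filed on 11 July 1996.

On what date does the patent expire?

2015-07-11

Filing date + 19 years → 11 July 2015.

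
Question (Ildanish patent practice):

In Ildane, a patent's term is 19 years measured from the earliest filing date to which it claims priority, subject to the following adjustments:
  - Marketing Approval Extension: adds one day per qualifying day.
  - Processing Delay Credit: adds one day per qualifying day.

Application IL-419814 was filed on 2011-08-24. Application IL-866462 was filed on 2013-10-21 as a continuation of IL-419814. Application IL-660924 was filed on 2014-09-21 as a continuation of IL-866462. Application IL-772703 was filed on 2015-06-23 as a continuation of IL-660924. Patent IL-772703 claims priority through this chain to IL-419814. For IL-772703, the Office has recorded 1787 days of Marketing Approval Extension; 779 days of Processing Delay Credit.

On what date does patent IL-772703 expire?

September 2, 2037

Earliest priority filing: 24 August 2011.
Base term: 24 August 2011 + 19 years → 24 August 2030.
Marketing Approval Extension: +1787 days → 16 July 2035.
Processing Delay Credit: +779 days → 2 September 2037.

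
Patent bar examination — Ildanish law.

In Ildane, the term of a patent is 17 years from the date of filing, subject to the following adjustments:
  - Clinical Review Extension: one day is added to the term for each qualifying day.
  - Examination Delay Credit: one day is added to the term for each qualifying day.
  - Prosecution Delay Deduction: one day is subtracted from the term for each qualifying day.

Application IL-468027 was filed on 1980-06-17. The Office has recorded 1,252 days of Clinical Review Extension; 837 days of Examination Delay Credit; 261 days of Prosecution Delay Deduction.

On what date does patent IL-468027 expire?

Base term: filing date + 17 years → 17 June 1997.
Clinical Review Extension: +1252 days → 20 November 2000.
Examination Delay Credit: +837 days → 7 March 2003.
Prosecution Delay Deduction: −261 days → 19 June 2002.

2002-06-19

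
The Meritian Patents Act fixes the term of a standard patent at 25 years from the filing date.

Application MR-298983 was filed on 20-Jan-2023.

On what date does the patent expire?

Filing date + 25 years → 20 January 2048.

January 20, 2048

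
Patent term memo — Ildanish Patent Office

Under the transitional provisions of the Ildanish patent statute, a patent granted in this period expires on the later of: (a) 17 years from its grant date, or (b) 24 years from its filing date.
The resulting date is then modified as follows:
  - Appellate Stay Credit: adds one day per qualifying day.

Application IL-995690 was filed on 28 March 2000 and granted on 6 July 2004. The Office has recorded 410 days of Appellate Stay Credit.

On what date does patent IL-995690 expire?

(a) grant + 17 years → 6 July 2021.
(b) filing + 24 years → 28 March 2024.
Later of the two: 28 March 2024.
Appellate Stay Credit: +410 days → 12 May 2025.

May 12, 2025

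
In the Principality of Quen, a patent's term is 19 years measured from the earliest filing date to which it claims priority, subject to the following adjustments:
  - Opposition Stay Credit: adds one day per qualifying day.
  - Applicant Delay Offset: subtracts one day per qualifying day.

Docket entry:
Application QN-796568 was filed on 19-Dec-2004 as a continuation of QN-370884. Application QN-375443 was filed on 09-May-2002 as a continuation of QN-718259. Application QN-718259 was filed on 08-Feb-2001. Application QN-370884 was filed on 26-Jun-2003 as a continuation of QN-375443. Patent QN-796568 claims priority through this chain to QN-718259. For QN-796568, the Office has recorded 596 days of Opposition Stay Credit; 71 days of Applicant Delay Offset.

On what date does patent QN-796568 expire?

2021-07-17

Earliest priority filing: 8 February 2001.
Base term: 8 February 2001 + 19 years → 8 February 2020.
Opposition Stay Credit: +596 days → 26 September 2021.
Applicant Delay Offset: −71 days → 17 July 2021.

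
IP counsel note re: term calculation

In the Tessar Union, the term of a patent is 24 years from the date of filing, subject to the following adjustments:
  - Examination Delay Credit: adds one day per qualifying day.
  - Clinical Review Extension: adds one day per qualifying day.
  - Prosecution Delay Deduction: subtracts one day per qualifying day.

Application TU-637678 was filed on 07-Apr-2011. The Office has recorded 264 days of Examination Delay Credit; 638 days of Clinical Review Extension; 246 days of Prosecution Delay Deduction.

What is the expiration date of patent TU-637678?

2037-01-22

Base term: filing date + 24 years → 7 April 2035.
Examination Delay Credit: +264 days → 27 December 2035.
Clinical Review Extension: +638 days → 25 September 2037.
Prosecution Delay Deduction: −246 days → 22 January 2037.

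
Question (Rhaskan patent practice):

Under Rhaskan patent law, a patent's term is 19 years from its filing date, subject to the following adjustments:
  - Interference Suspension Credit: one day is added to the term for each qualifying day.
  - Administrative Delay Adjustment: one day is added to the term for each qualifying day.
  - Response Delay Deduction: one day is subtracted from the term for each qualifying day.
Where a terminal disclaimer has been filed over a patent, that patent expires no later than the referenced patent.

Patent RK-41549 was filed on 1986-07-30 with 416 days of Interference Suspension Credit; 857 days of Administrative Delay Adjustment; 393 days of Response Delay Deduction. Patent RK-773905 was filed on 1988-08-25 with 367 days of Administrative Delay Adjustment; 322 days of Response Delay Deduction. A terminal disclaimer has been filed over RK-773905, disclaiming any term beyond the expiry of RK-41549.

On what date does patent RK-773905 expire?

2007-10-09

Natural term of RK-773905:
  Base: filing + 19 years → 25 August 2007.
  Administrative Delay Adjustment: +367 days → 26 August 2008.
  Response Delay Deduction: −322 days → 9 October 2007.
Expiry of referenced patent RK-41549:
  Base: filing + 19 years → 30 July 2005.
  Interference Suspension Credit: +416 days → 19 September 2006.
  Administrative Delay Adjustment: +857 days → 23 January 2009.
  Response Delay Deduction: −393 days → 27 December 2007.
Terminal disclaimer: RK-773905 expires on the earlier of 9 October 2007 and 27 December 2007.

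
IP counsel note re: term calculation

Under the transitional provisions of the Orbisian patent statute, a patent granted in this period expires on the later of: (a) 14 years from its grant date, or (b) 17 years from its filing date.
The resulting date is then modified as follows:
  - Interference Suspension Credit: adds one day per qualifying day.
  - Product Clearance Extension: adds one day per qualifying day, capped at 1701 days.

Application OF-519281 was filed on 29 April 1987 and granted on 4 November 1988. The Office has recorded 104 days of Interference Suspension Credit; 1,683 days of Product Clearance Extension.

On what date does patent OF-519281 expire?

(a) grant + 14 years → 4 November 2002.
(b) filing + 17 years → 29 April 2004.
Later of the two: 29 April 2004.
Interference Suspension Credit: +104 days → 11 August 2004.
Product Clearance Extension: 1683 days (within the 1701-day cap) → +1683 days → 21 March 2009.

March 21, 2009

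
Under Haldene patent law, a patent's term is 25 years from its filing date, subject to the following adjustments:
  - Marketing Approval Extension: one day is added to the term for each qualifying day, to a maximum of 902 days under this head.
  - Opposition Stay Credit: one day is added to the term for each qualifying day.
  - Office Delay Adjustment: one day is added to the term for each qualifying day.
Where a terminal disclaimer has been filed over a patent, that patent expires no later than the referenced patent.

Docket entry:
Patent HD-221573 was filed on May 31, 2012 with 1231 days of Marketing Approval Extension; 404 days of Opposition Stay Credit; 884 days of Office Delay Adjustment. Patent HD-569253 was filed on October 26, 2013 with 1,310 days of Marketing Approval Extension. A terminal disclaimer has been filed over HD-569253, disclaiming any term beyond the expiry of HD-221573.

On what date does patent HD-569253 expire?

Natural term of HD-569253:
  Base: filing + 25 years → 26 October 2038.
  Marketing Approval Extension: 1310 days claimed exceeds the 902-day cap, so +902 days → 15 April 2041.
Expiry of referenced patent HD-221573:
  Base: filing + 25 years → 31 May 2037.
  Marketing Approval Extension: 1231 days claimed exceeds the 902-day cap, so +902 days → 19 November 2039.
  Opposition Stay Credit: +404 days → 27 December 2040.
  Office Delay Adjustment: +884 days → 30 May 2043.
Terminal disclaimer: HD-569253 expires on the earlier of 15 April 2041 and 30 May 2043.

April 15, 2041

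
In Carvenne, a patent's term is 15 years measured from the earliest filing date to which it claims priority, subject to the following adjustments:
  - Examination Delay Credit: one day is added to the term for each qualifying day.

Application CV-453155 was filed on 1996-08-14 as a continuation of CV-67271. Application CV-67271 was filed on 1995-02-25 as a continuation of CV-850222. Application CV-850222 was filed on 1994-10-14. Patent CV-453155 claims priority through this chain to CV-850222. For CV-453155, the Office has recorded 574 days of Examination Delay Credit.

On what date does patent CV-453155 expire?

2011-05-11

Earliest priority filing: 14 October 1994.
Base term: 14 October 1994 + 15 years → 14 October 2009.
Examination Delay Credit: +574 days → 11 May 2011.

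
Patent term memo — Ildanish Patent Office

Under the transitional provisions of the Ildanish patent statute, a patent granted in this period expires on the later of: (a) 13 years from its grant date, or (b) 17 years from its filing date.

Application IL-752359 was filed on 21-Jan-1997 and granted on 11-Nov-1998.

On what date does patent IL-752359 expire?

January 21, 2014

(a) grant + 13 years → 11 November 2011.
(b) filing + 17 years → 21 January 2014.
Later of the two: 21 January 2014.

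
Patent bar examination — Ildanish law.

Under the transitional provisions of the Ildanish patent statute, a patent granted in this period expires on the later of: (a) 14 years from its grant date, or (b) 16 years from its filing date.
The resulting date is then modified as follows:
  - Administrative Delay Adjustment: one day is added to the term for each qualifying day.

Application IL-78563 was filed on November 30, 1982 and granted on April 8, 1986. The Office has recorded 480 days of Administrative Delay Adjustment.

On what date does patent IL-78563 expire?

2001-08-01

(a) grant + 14 years → 8 April 2000.
(b) filing + 16 years → 30 November 1998.
Later of the two: 8 April 2000.
Administrative Delay Adjustment: +480 days → 1 August 2001.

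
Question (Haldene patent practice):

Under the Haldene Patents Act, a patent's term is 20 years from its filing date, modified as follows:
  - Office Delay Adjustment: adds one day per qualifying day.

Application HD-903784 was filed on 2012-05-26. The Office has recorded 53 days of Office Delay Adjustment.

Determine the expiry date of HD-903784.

2032-07-18

Base term: filing date + 20 years → 26 May 2032.
Office Delay Adjustment: +53 days → 18 July 2032.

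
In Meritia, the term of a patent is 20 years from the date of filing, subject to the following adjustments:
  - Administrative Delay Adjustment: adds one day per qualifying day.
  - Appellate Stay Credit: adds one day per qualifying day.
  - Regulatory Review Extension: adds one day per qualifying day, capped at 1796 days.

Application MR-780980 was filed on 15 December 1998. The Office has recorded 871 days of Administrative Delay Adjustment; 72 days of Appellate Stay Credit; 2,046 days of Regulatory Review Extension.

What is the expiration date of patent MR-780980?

Base term: filing date + 20 years → 15 December 2018.
Administrative Delay Adjustment: +871 days → 4 May 2021.
Appellate Stay Credit: +72 days → 15 July 2021.
Regulatory Review Extension: 2046 days claimed exceeds the 1796-day cap, so +1796 days → 15 June 2026.

2026-06-15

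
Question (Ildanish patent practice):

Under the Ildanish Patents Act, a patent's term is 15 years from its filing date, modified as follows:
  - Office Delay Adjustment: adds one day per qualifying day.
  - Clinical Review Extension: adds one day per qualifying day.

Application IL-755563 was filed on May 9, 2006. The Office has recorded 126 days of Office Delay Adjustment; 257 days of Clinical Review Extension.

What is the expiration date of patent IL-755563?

May 27, 2022

Base term: filing date + 15 years → 9 May 2021.
Office Delay Adjustment: +126 days → 12 September 2021.
Clinical Review Extension: +257 days → 27 May 2022.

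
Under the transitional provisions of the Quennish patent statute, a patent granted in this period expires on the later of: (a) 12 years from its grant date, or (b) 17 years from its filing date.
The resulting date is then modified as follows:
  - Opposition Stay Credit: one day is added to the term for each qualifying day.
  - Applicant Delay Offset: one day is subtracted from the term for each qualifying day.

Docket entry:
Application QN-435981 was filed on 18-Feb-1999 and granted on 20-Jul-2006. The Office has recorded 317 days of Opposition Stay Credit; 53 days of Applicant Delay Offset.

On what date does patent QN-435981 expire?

April 10, 2019

(a) grant + 12 years → 20 July 2018.
(b) filing + 17 years → 18 February 2016.
Later of the two: 20 July 2018.
Opposition Stay Credit: +317 days → 2 June 2019.
Applicant Delay Offset: −53 days → 10 April 2019.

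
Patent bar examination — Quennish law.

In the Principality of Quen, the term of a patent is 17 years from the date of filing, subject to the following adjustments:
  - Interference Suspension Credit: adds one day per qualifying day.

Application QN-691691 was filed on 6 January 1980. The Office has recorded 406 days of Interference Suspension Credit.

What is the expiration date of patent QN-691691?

1998-02-16

Base term: filing date + 17 years → 6 January 1997.
Interference Suspension Credit: +406 days → 16 February 1998.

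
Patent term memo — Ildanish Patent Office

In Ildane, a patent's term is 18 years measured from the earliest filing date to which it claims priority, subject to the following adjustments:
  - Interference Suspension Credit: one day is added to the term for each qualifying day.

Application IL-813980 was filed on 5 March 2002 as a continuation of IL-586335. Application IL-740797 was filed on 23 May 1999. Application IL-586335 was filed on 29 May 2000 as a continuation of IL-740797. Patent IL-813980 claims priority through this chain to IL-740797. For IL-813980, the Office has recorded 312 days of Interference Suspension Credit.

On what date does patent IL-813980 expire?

Earliest priority filing: 23 May 1999.
Base term: 23 May 1999 + 18 years → 23 May 2017.
Interference Suspension Credit: +312 days → 31 March 2018.

2018-03-31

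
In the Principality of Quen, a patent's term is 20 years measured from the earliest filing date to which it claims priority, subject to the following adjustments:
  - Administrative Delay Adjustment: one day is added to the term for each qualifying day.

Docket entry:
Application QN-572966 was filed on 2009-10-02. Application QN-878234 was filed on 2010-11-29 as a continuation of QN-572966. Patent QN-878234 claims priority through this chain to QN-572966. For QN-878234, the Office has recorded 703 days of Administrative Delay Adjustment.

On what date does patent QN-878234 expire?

Earliest priority filing: 2 October 2009.
Base term: 2 October 2009 + 20 years → 2 October 2029.
Administrative Delay Adjustment: +703 days → 5 September 2031.

2031-09-05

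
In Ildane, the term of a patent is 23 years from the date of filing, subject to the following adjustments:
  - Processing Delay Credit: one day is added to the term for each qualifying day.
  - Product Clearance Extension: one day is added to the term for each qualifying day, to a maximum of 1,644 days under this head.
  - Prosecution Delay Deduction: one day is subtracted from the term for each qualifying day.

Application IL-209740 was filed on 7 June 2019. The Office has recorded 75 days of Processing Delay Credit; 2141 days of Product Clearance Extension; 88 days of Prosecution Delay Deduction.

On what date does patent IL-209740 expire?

2046-11-24

Base term: filing date + 23 years → 7 June 2042.
Processing Delay Credit: +75 days → 21 August 2042.
Product Clearance Extension: 2141 days claimed exceeds the 1644-day cap, so +1644 days → 20 February 2047.
Prosecution Delay Deduction: −88 days → 24 November 2046.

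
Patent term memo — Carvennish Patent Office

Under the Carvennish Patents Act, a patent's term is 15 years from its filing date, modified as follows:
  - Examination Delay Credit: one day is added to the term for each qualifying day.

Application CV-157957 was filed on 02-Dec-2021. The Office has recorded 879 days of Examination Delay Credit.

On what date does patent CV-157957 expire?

Base term: filing date + 15 years → 2 December 2036.
Examination Delay Credit: +879 days → 30 April 2039.

April 30, 2039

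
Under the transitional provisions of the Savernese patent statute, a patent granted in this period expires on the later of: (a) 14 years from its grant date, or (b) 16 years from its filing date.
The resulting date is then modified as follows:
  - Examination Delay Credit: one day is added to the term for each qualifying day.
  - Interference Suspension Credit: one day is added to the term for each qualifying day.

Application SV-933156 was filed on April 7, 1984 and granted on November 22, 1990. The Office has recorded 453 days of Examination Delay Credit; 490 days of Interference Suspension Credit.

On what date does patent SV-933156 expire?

2007-06-23

(a) grant + 14 years → 22 November 2004.
(b) filing + 16 years → 7 April 2000.
Later of the two: 22 November 2004.
Examination Delay Credit: +453 days → 18 February 2006.
Interference Suspension Credit: +490 days → 23 June 2007.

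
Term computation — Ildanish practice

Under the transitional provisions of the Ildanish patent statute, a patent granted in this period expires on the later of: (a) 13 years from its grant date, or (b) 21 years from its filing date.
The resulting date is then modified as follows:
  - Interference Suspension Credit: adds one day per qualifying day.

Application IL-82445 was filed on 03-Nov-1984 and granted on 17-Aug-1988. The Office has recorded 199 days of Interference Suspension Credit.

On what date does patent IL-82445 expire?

May 21, 2006

(a) grant + 13 years → 17 August 2001.
(b) filing + 21 years → 3 November 2005.
Later of the two: 3 November 2005.
Interference Suspension Credit: +199 days → 21 May 2006.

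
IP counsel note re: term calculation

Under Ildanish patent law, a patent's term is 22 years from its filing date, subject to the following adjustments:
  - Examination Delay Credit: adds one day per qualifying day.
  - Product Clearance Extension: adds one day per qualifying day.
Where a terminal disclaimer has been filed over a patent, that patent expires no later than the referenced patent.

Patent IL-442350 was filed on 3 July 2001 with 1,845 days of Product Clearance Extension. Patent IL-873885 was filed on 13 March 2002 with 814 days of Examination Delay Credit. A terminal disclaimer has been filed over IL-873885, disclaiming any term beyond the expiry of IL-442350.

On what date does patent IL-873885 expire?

2026-06-05

Natural term of IL-873885:
  Base: filing + 22 years → 13 March 2024.
  Examination Delay Credit: +814 days → 5 June 2026.
Expiry of referenced patent IL-442350:
  Base: filing + 22 years → 3 July 2023.
  Product Clearance Extension: +1845 days → 21 July 2028.
Terminal disclaimer: IL-873885 expires on the earlier of 5 June 2026 and 21 July 2028.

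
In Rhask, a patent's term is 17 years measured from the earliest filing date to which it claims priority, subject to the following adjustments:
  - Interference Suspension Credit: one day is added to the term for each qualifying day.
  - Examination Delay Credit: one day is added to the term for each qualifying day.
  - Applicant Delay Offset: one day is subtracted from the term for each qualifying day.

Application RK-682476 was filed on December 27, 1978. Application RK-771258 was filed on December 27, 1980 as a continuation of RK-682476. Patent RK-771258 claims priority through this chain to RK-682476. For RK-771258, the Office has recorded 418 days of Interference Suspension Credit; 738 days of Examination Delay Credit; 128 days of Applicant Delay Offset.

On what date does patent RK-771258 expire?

October 20, 1998

Earliest priority filing: 27 December 1978.
Base term: 27 December 1978 + 17 years → 27 December 1995.
Interference Suspension Credit: +418 days → 17 February 1997.
Examination Delay Credit: +738 days → 25 February 1999.
Applicant Delay Offset: −128 days → 20 October 1998.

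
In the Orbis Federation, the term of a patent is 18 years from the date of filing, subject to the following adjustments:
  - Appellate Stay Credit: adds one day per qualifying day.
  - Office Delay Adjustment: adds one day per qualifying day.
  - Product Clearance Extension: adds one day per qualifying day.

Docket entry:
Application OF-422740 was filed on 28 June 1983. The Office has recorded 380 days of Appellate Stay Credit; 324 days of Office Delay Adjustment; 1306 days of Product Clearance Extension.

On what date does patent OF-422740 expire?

Base term: filing date + 18 years → 28 June 2001.
Appellate Stay Credit: +380 days → 13 July 2002.
Office Delay Adjustment: +324 days → 2 June 2003.
Product Clearance Extension: +1306 days → 29 December 2006.

December 29, 2006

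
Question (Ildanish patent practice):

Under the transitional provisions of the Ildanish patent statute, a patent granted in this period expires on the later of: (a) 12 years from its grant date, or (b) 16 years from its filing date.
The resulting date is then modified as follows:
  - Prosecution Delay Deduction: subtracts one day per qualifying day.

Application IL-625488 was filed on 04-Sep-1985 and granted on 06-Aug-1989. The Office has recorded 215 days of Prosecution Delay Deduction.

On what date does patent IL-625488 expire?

2001-02-01

(a) grant + 12 years → 6 August 2001.
(b) filing + 16 years → 4 September 2001.
Later of the two: 4 September 2001.
Prosecution Delay Deduction: −215 days → 1 February 2001.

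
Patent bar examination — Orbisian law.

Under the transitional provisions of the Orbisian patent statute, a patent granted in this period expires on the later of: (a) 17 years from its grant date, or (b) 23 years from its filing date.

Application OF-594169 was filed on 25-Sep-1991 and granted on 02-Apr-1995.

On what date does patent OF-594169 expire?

September 25, 2014

(a) grant + 17 years → 2 April 2012.
(b) filing + 23 years → 25 September 2014.
Later of the two: 25 September 2014.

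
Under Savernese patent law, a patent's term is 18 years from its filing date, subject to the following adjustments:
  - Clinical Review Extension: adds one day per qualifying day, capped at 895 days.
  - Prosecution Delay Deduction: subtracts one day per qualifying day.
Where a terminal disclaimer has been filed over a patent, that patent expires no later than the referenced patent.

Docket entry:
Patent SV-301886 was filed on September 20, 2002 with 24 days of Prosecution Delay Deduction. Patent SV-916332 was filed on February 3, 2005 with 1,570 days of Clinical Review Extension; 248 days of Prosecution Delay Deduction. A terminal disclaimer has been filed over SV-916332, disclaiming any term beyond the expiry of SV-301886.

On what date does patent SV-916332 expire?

2020-08-27

Natural term of SV-916332:
  Base: filing + 18 years → 3 February 2023.
  Clinical Review Extension: 1570 days claimed exceeds the 895-day cap, so +895 days → 17 July 2025.
  Prosecution Delay Deduction: −248 days → 11 November 2024.
Expiry of referenced patent SV-301886:
  Base: filing + 18 years → 20 September 2020.
  Prosecution Delay Deduction: −24 days → 27 August 2020.
Terminal disclaimer: SV-916332 expires on the earlier of 11 November 2024 and 27 August 2020.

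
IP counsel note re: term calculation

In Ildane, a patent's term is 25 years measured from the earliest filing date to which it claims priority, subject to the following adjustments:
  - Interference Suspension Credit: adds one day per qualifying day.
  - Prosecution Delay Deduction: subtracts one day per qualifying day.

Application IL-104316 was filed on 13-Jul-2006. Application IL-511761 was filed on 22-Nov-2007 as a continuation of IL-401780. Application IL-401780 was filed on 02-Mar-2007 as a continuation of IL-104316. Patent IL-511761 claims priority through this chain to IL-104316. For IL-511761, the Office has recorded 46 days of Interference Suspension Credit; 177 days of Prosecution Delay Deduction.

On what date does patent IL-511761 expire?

2031-03-04

Earliest priority filing: 13 July 2006.
Base term: 13 July 2006 + 25 years → 13 July 2031.
Interference Suspension Credit: +46 days → 28 August 2031.
Prosecution Delay Deduction: −177 days → 4 March 2031.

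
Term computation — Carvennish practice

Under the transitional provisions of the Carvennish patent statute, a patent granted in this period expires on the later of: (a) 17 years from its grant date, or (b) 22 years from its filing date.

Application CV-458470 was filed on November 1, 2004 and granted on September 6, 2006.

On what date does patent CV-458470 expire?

(a) grant + 17 years → 6 September 2023.
(b) filing + 22 years → 1 November 2026.
Later of the two: 1 November 2026.

2026-11-01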